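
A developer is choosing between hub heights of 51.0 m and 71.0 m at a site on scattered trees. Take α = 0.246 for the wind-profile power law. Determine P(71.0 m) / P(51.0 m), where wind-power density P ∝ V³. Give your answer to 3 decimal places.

1.277

Speed ratio: V_B/V_A = (z_B/z_A)^α = (71.0/51.0)^0.246 = (1.3922)^0.246 = 1.08479
Power-density ratio: P_B/P_A = (V_B/V_A)³ = (1.08479)³ = 1.27656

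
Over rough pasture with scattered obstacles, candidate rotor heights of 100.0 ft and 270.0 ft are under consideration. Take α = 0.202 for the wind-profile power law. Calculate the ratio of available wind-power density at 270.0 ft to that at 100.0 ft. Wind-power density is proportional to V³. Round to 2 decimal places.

Speed ratio: V_B/V_A = (z_B/z_A)^α = (270.0/100.0)^0.202 = (2.7000)^0.202 = 1.22218
Power-density ratio: P_B/P_A = (V_B/V_A)³ = (1.22218)³ = 1.82560

1.83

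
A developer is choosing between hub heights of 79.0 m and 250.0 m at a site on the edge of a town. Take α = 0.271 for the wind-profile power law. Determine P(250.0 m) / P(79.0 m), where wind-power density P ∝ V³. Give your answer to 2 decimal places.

2.55

Speed ratio: V_B/V_A = (z_B/z_A)^α = (250.0/79.0)^0.271 = (3.1646)^0.271 = 1.36642
Power-density ratio: P_B/P_A = (V_B/V_A)³ = (1.36642)³ = 2.55126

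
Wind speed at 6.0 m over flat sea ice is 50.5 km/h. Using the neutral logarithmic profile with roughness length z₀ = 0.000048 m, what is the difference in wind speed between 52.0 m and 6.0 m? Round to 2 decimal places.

9.29 km/h

Log law: V₂ = V₁ · ln(z₂/z₀)/ln(z₁/z₀) = 50.5 × 13.8956/11.7361 = 59.7922 km/h
ΔV = 59.7922 − 50.5 = 9.2922 km/h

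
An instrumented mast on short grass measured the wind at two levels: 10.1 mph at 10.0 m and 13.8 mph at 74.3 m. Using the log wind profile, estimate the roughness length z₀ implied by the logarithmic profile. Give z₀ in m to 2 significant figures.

z₀ ≈ 0.042 m

Log law: V(z) ∝ ln(z/z₀). With r = V₁/V₂ = 10.1/13.8 = 0.73188,
r · ln(z₂/z₀) = ln(z₁/z₀) ⇒ ln z₀ = (ln z₁ − r·ln z₂)/(1 − r)
ln z₀ = (2.30259 − 0.73188×4.30811) / 0.26812 = -3.1720
z₀ = exp(-3.1720) = 0.04192 m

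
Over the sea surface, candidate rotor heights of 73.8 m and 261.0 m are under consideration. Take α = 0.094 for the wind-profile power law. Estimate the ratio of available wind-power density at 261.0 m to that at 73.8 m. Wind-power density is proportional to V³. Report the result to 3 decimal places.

1.428

Speed ratio: V_B/V_A = (z_B/z_A)^α = (261.0/73.8)^0.094 = (3.5366)^0.094 = 1.12607
Power-density ratio: P_B/P_A = (V_B/V_A)³ = (1.12607)³ = 1.42791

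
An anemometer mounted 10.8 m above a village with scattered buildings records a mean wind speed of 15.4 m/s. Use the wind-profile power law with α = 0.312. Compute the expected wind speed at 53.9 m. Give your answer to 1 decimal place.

25.4 m/s

Power-law profile: V₂ = V₁ · (z₂/z₁)^α
V₂ = 15.4 × (53.9/10.8)^0.312 = 15.4 × (4.9907)^0.312
    = 15.4 × 1.6513 = 25.4301 m/s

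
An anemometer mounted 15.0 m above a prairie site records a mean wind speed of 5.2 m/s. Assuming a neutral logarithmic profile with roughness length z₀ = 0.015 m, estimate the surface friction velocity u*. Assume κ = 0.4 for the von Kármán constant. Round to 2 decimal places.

Log law: V(z) = (u*/κ) · ln(z/z₀) ⇒ u* = κ · V / ln(z/z₀)
u* = 0.4 × 5.2 / ln(15.0/0.015) = 0.4 × 5.2 / 6.9078
   = 2.0800 / 6.9078 = 0.3011 m/s

u* ≈ 0.30 m/s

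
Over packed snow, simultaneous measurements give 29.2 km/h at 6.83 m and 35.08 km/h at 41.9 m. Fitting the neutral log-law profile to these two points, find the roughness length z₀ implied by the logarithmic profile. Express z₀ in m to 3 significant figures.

z₀ ≈ 0.000836 m

Log law: V(z) ∝ ln(z/z₀). With r = V₁/V₂ = 29.2/35.08 = 0.83238,
r · ln(z₂/z₀) = ln(z₁/z₀) ⇒ ln z₀ = (ln z₁ − r·ln z₂)/(1 − r)
ln z₀ = (1.92132 − 0.83238×3.73529) / 0.16762 = -7.0868
z₀ = exp(-7.0868) = 0.0008361 m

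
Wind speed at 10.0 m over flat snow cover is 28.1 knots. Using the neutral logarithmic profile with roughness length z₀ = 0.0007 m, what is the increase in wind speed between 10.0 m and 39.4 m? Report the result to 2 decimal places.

4.03 knots

Log law: V₂ = V₁ · ln(z₂/z₀)/ln(z₁/z₀) = 28.1 × 10.9382/9.5670 = 32.1274 knots
ΔV = 32.1274 − 28.1 = 4.0274 knots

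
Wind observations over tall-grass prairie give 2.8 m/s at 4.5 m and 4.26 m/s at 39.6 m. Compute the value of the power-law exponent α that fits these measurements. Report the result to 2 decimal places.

α ≈ 0.19

Power law: V₂/V₁ = (z₂/z₁)^α ⇒ α = ln(V₂/V₁) / ln(z₂/z₁)
α = ln(4.26/2.8) / ln(39.6/4.5) = ln(1.5214) / ln(8.8000)
  = 0.41965 / 2.17475 = 0.19296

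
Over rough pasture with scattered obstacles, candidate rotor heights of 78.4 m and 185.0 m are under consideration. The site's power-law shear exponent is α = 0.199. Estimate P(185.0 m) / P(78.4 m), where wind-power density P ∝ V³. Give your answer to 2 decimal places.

Speed ratio: V_B/V_A = (z_B/z_A)^α = (185.0/78.4)^0.199 = (2.3597)^0.199 = 1.18631
Power-density ratio: P_B/P_A = (V_B/V_A)³ = (1.18631)³ = 1.66953

1.67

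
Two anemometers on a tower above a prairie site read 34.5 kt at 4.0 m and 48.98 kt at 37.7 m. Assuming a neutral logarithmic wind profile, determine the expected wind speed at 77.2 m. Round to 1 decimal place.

Log law: V ∝ ln(z/z₀). From the pair, with r = V₁/V₂ = 0.70437,
ln z₀ = (ln z₁ − r·ln z₂)/(1 − r) = (1.3863 − 0.70437×3.6297)/0.29563 = -3.9587 → z₀ = 0.01909 m
V₃ = V₁ · ln(z₃/z₀)/ln(z₁/z₀) = 34.5 × 8.3051/5.3450 = 53.6063 kt

53.6 kt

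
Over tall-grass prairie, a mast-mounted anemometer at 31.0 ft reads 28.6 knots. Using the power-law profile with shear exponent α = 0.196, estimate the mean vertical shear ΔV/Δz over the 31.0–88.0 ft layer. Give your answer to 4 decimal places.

0.1139 knots/ft

Power law: V₂ = V₁ · (z₂/z₁)^α = 28.6 × (2.8387)^0.196 = 35.0895 knots
ΔV/Δz = (35.0895 − 28.6)/(88.0 − 31.0) = 6.4895/57.0000 = 0.11385 knots/ft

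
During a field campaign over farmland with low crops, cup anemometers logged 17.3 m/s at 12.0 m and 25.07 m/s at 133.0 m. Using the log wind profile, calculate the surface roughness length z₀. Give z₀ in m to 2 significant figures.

z₀ ≈ 0.057 m

Log law: V(z) ∝ ln(z/z₀). With r = V₁/V₂ = 17.3/25.07 = 0.69007,
r · ln(z₂/z₀) = ln(z₁/z₀) ⇒ ln z₀ = (ln z₁ − r·ln z₂)/(1 − r)
ln z₀ = (2.48491 − 0.69007×4.89035) / 0.30993 = -2.8708
z₀ = exp(-2.8708) = 0.05665 m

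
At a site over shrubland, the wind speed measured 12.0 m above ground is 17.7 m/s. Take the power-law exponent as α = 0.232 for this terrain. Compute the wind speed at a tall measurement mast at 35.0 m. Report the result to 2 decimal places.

22.69 m/s

Power-law profile: V₂ = V₁ · (z₂/z₁)^α
V₂ = 17.7 × (35.0/12.0)^0.232 = 17.7 × (2.9167)^0.232
    = 17.7 × 1.2819 = 22.6896 m/s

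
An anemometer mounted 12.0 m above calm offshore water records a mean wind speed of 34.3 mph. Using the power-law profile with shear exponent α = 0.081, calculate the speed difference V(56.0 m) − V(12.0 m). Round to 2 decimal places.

Power law: V₂ = V₁ · (z₂/z₁)^α = 34.3 × (4.6667)^0.081 = 38.8583 mph
ΔV = 38.8583 − 34.3 = 4.5583 mph

4.56 mph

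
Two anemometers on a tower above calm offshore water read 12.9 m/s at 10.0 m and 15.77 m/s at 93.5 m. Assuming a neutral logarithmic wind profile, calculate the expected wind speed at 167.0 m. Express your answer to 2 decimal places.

Log law: V ∝ ln(z/z₀). From the pair, with r = V₁/V₂ = 0.81801,
ln z₀ = (ln z₁ − r·ln z₂)/(1 − r) = (2.3026 − 0.81801×4.5380)/0.18199 = -7.7449 → z₀ = 0.0004329 m
V₃ = V₁ · ln(z₃/z₀)/ln(z₁/z₀) = 12.9 × 12.8629/10.0475 = 16.5147 m/s

16.51 m/s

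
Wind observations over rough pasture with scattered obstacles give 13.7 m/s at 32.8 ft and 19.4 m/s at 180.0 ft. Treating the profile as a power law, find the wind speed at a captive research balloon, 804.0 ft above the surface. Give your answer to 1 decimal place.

26.3 m/s

First find α: α = ln(V₂/V₁)/ln(z₂/z₁) = ln(19.4/13.7)/ln(180.0/32.8) = 0.34788/1.70253 = 0.2043
Extrapolate from 180.0 ft to 804.0 ft: V₃ = 19.4 × (804.0/180.0)^0.2043 = 19.4 × 1.3577 = 26.3398 m/s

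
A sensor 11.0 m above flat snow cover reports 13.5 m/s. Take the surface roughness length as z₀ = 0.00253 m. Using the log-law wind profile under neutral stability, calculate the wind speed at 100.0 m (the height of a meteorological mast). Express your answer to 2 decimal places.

17.06 m/s

Log law: V(z) ∝ ln(z/z₀), so V₂/V₁ = ln(z₂/z₀) / ln(z₁/z₀).
ln(100.0/0.00253) = 10.5847, ln(11.0/0.00253) = 8.3774
V₂ = 13.5 × 10.5847/8.3774 = 13.5 × 1.2635 = 17.0570 m/s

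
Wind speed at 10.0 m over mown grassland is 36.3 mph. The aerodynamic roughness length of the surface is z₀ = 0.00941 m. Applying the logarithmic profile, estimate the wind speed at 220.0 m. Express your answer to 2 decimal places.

52.40 mph

Log law: V(z) ∝ ln(z/z₀), so V₂/V₁ = ln(z₂/z₀) / ln(z₁/z₀).
ln(220.0/0.00941) = 10.0596, ln(10.0/0.00941) = 6.9686
V₂ = 36.3 × 10.0596/6.9686 = 36.3 × 1.4436 = 52.4016 mph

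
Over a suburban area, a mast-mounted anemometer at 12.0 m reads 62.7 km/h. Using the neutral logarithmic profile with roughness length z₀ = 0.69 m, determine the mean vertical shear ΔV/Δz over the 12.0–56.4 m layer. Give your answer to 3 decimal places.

0.765 km/h/m

Log law: V₂ = V₁ · ln(z₂/z₀)/ln(z₁/z₀) = 62.7 × 4.4035/2.8560 = 96.6752 km/h
ΔV/Δz = (96.6752 − 62.7)/(56.4 − 12.0) = 33.9752/44.4000 = 0.76521 km/h/m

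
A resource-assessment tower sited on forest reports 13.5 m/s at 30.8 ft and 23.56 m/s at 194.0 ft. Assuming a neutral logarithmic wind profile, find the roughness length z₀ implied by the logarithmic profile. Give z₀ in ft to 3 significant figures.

z₀ ≈ 2.61 ft

Log law: V(z) ∝ ln(z/z₀). With r = V₁/V₂ = 13.5/23.56 = 0.57301,
r · ln(z₂/z₀) = ln(z₁/z₀) ⇒ ln z₀ = (ln z₁ − r·ln z₂)/(1 − r)
ln z₀ = (3.42751 − 0.57301×5.26786) / 0.42699 = 0.9579
z₀ = exp(0.9579) = 2.606 ft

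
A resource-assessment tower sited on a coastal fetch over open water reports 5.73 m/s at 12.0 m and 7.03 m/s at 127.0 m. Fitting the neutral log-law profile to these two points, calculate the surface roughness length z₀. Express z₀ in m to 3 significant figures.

z₀ ≈ 0.000366 m

Log law: V(z) ∝ ln(z/z₀). With r = V₁/V₂ = 5.73/7.03 = 0.81508,
r · ln(z₂/z₀) = ln(z₁/z₀) ⇒ ln z₀ = (ln z₁ − r·ln z₂)/(1 − r)
ln z₀ = (2.48491 − 0.81508×4.84419) / 0.18492 = -7.9141
z₀ = exp(-7.9141) = 0.0003656 m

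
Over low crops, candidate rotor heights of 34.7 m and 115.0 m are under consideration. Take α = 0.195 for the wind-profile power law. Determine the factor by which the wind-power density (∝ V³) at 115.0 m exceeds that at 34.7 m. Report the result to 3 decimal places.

2.016

Speed ratio: V_B/V_A = (z_B/z_A)^α = (115.0/34.7)^0.195 = (3.3141)^0.195 = 1.26320
Power-density ratio: P_B/P_A = (V_B/V_A)³ = (1.26320)³ = 2.01565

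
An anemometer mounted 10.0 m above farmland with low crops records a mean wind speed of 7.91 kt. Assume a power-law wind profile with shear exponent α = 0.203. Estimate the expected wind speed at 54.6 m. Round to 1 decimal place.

11.2 kt

Power-law profile: V₂ = V₁ · (z₂/z₁)^α
V₂ = 7.91 × (54.6/10.0)^0.203 = 7.91 × (5.4600)^0.203
    = 7.91 × 1.4114 = 11.1642 kt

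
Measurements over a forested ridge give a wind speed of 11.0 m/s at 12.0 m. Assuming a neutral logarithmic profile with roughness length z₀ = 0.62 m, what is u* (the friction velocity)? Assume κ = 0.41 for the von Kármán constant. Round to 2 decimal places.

u* ≈ 1.52 m/s

Log law: V(z) = (u*/κ) · ln(z/z₀) ⇒ u* = κ · V / ln(z/z₀)
u* = 0.41 × 11.0 / ln(12.0/0.62) = 0.41 × 11.0 / 2.9629
   = 4.5100 / 2.9629 = 1.5221 m/s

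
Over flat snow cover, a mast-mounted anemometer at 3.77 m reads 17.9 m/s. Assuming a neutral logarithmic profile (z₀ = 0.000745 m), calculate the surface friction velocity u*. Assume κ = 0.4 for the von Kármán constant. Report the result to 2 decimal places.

Log law: V(z) = (u*/κ) · ln(z/z₀) ⇒ u* = κ · V / ln(z/z₀)
u* = 0.4 × 17.9 / ln(3.77/0.000745) = 0.4 × 17.9 / 8.5292
   = 7.1600 / 8.5292 = 0.8395 m/s

u* ≈ 0.84 m/s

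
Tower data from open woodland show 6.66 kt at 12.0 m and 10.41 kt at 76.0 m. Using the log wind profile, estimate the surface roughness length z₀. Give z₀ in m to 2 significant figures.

z₀ ≈ 0.45 m

Log law: V(z) ∝ ln(z/z₀). With r = V₁/V₂ = 6.66/10.41 = 0.63977,
r · ln(z₂/z₀) = ln(z₁/z₀) ⇒ ln z₀ = (ln z₁ − r·ln z₂)/(1 − r)
ln z₀ = (2.48491 − 0.63977×4.33073) / 0.36023 = -0.7933
z₀ = exp(-0.7933) = 0.4524 m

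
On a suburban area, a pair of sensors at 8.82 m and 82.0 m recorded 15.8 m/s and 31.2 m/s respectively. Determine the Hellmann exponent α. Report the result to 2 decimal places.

α ≈ 0.31

Power law: V₂/V₁ = (z₂/z₁)^α ⇒ α = ln(V₂/V₁) / ln(z₂/z₁)
α = ln(31.2/15.8) / ln(82.0/8.82) = ln(1.9747) / ln(9.2971)
  = 0.68041 / 2.22970 = 0.30516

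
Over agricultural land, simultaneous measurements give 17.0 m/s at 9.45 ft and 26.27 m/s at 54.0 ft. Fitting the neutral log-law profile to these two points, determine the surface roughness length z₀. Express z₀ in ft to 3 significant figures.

z₀ ≈ 0.387 ft

Log law: V(z) ∝ ln(z/z₀). With r = V₁/V₂ = 17.0/26.27 = 0.64713,
r · ln(z₂/z₀) = ln(z₁/z₀) ⇒ ln z₀ = (ln z₁ − r·ln z₂)/(1 − r)
ln z₀ = (2.24601 − 0.64713×3.98898) / 0.35287 = -0.9504
z₀ = exp(-0.9504) = 0.3866 ft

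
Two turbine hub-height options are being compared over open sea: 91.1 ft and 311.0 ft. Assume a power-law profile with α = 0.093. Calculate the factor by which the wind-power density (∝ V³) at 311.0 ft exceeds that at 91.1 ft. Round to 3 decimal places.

1.409

Speed ratio: V_B/V_A = (z_B/z_A)^α = (311.0/91.1)^0.093 = (3.4138)^0.093 = 1.12096
Power-density ratio: P_B/P_A = (V_B/V_A)³ = (1.12096)³ = 1.40856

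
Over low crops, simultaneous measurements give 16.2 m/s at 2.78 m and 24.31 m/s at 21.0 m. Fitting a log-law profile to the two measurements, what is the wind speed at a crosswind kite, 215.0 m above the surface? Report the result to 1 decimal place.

Log law: V ∝ ln(z/z₀). From the pair, with r = V₁/V₂ = 0.66639,
ln z₀ = (ln z₁ − r·ln z₂)/(1 − r) = (1.0225 − 0.66639×3.0445)/0.33361 = -3.0167 → z₀ = 0.04896 m
V₃ = V₁ · ln(z₃/z₀)/ln(z₁/z₀) = 16.2 × 8.3873/4.0392 = 33.6394 m/s

33.6 m/s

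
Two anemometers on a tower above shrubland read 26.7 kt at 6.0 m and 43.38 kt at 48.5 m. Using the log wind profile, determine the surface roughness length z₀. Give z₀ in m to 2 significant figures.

z₀ ≈ 0.21 m

Log law: V(z) ∝ ln(z/z₀). With r = V₁/V₂ = 26.7/43.38 = 0.61549,
r · ln(z₂/z₀) = ln(z₁/z₀) ⇒ ln z₀ = (ln z₁ − r·ln z₂)/(1 − r)
ln z₀ = (1.79176 − 0.61549×3.88156) / 0.38451 = -1.5534
z₀ = exp(-1.5534) = 0.2115 m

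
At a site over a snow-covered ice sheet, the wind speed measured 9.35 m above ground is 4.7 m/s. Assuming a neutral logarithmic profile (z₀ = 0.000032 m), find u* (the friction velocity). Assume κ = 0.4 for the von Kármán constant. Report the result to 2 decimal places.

u* ≈ 0.15 m/s

Log law: V(z) = (u*/κ) · ln(z/z₀) ⇒ u* = κ · V / ln(z/z₀)
u* = 0.4 × 4.7 / ln(9.35/0.000032) = 0.4 × 4.7 / 12.5852
   = 1.8800 / 12.5852 = 0.1494 m/s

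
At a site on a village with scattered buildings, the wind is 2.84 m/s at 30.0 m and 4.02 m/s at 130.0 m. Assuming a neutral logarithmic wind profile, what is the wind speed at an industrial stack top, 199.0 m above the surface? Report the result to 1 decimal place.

Log law: V ∝ ln(z/z₀). From the pair, with r = V₁/V₂ = 0.70647,
ln z₀ = (ln z₁ − r·ln z₂)/(1 − r) = (3.4012 − 0.70647×4.8675)/0.29353 = -0.1280 → z₀ = 0.8799 m
V₃ = V₁ · ln(z₃/z₀)/ln(z₁/z₀) = 2.84 × 5.4213/3.5292 = 4.3626 m/s

4.4 m/s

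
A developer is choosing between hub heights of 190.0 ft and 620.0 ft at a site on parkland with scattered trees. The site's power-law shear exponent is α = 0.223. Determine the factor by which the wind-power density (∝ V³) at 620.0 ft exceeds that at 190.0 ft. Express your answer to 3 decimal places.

Speed ratio: V_B/V_A = (z_B/z_A)^α = (620.0/190.0)^0.223 = (3.2632)^0.223 = 1.30179
Power-density ratio: P_B/P_A = (V_B/V_A)³ = (1.30179)³ = 2.20609

2.206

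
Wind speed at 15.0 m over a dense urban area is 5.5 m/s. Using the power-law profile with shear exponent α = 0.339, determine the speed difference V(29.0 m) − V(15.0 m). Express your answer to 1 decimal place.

Power law: V₂ = V₁ · (z₂/z₁)^α = 5.5 × (1.9333)^0.339 = 6.8773 m/s
ΔV = 6.8773 − 5.5 = 1.3773 m/s

1.4 m/s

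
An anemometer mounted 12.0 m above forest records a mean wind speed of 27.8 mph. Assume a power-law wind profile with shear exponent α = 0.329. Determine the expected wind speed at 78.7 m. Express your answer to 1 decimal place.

51.6 mph

Power-law profile: V₂ = V₁ · (z₂/z₁)^α
V₂ = 27.8 × (78.7/12.0)^0.329 = 27.8 × (6.5583)^0.329
    = 27.8 × 1.8566 = 51.6143 mph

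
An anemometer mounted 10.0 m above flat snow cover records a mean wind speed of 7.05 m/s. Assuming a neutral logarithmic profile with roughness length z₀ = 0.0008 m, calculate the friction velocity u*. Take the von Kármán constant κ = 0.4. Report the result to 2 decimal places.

u* ≈ 0.30 m/s

Log law: V(z) = (u*/κ) · ln(z/z₀) ⇒ u* = κ · V / ln(z/z₀)
u* = 0.4 × 7.05 / ln(10.0/0.0008) = 0.4 × 7.05 / 9.4335
   = 2.8200 / 9.4335 = 0.2989 m/s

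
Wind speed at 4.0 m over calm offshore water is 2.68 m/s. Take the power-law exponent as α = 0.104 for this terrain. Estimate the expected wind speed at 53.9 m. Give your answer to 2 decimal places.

3.51 m/s

Power-law profile: V₂ = V₁ · (z₂/z₁)^α
V₂ = 2.68 × (53.9/4.0)^0.104 = 2.68 × (13.4750)^0.104
    = 2.68 × 1.3106 = 3.5124 m/s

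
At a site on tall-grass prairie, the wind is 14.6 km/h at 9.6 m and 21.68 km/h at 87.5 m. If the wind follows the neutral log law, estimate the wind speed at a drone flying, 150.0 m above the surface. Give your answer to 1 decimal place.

23.4 km/h

Log law: V ∝ ln(z/z₀). From the pair, with r = V₁/V₂ = 0.67343,
ln z₀ = (ln z₁ − r·ln z₂)/(1 − r) = (2.2618 − 0.67343×4.4716)/0.32657 = -2.2953 → z₀ = 0.1007 m
V₃ = V₁ · ln(z₃/z₀)/ln(z₁/z₀) = 14.6 × 7.3060/4.5571 = 23.4068 km/h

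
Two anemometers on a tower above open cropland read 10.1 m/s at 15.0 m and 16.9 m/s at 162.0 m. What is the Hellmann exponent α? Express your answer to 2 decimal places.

α ≈ 0.22

Power law: V₂/V₁ = (z₂/z₁)^α ⇒ α = ln(V₂/V₁) / ln(z₂/z₁)
α = ln(16.9/10.1) / ln(162.0/15.0) = ln(1.6733) / ln(10.8000)
  = 0.51478 / 2.37955 = 0.21633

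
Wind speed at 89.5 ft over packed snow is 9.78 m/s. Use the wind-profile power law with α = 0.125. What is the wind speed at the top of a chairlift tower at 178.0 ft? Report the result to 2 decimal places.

Power-law profile: V₂ = V₁ · (z₂/z₁)^α
V₂ = 9.78 × (178.0/89.5)^0.125 = 9.78 × (1.9888)^0.125
    = 9.78 × 1.0897 = 10.6577 m/s

10.66 m/s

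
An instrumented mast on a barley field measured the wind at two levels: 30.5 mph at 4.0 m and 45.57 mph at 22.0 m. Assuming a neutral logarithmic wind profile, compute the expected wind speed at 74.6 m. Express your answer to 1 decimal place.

56.4 mph

Log law: V ∝ ln(z/z₀). From the pair, with r = V₁/V₂ = 0.66930,
ln z₀ = (ln z₁ − r·ln z₂)/(1 − r) = (1.3863 − 0.66930×3.0910)/0.33070 = -2.0639 → z₀ = 0.1270 m
V₃ = V₁ · ln(z₃/z₀)/ln(z₁/z₀) = 30.5 × 6.3761/3.4502 = 56.3645 mph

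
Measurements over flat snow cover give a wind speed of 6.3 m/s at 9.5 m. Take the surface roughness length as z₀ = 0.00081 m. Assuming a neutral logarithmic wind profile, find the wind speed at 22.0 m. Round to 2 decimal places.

Log law: V(z) ∝ ln(z/z₀), so V₂/V₁ = ln(z₂/z₀) / ln(z₁/z₀).
ln(22.0/0.00081) = 10.2095, ln(9.5/0.00081) = 9.3698
V₂ = 6.3 × 10.2095/9.3698 = 6.3 × 1.0896 = 6.8646 m/s

6.86 m/s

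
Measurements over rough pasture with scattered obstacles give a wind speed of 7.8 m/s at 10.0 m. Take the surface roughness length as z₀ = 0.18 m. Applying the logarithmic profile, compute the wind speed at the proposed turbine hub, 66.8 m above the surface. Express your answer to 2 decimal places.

Log law: V(z) ∝ ln(z/z₀), so V₂/V₁ = ln(z₂/z₀) / ln(z₁/z₀).
ln(66.8/0.18) = 5.9165, ln(10.0/0.18) = 4.0174
V₂ = 7.8 × 5.9165/4.0174 = 7.8 × 1.4727 = 11.4873 m/s

11.49 m/s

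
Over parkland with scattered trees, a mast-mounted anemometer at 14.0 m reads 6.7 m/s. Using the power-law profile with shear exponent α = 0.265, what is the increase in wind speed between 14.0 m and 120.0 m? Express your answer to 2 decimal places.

5.14 m/s

Power law: V₂ = V₁ · (z₂/z₁)^α = 6.7 × (8.5714)^0.265 = 11.8395 m/s
ΔV = 11.8395 − 6.7 = 5.1395 m/s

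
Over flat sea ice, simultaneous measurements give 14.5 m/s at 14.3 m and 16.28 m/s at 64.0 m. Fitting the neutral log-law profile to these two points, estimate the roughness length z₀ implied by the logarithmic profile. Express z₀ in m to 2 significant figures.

Log law: V(z) ∝ ln(z/z₀). With r = V₁/V₂ = 14.5/16.28 = 0.89066,
r · ln(z₂/z₀) = ln(z₁/z₀) ⇒ ln z₀ = (ln z₁ − r·ln z₂)/(1 − r)
ln z₀ = (2.66026 − 0.89066×4.15888) / 0.10934 = -9.5476
z₀ = exp(-9.5476) = 0.00007137 m

z₀ ≈ 0.000071 m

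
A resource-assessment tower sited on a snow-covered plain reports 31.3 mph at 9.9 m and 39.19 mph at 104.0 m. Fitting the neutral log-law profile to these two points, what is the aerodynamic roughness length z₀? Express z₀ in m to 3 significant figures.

z₀ ≈ 0.000878 m

Log law: V(z) ∝ ln(z/z₀). With r = V₁/V₂ = 31.3/39.19 = 0.79867,
r · ln(z₂/z₀) = ln(z₁/z₀) ⇒ ln z₀ = (ln z₁ − r·ln z₂)/(1 − r)
ln z₀ = (2.29253 − 0.79867×4.64439) / 0.20133 = -7.0374
z₀ = exp(-7.0374) = 0.0008784 m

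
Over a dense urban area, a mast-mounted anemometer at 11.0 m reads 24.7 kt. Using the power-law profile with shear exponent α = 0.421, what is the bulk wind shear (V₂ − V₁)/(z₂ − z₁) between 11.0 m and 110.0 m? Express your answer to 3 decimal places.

Power law: V₂ = V₁ · (z₂/z₁)^α = 24.7 × (10.0000)^0.421 = 65.1174 kt
ΔV/Δz = (65.1174 − 24.7)/(110.0 − 11.0) = 40.4174/99.0000 = 0.40826 kt/m

0.408 kt/m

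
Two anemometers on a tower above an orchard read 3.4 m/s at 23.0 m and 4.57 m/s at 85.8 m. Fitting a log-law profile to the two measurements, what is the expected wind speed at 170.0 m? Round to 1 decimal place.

5.2 m/s

Log law: V ∝ ln(z/z₀). From the pair, with r = V₁/V₂ = 0.74398,
ln z₀ = (ln z₁ − r·ln z₂)/(1 − r) = (3.1355 − 0.74398×4.4520)/0.25602 = -0.6903 → z₀ = 0.5014 m
V₃ = V₁ · ln(z₃/z₀)/ln(z₁/z₀) = 3.4 × 5.8261/3.8258 = 5.1777 m/s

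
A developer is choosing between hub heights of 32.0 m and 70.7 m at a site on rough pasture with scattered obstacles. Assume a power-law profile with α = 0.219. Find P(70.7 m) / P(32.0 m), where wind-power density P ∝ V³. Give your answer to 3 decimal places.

1.683

Speed ratio: V_B/V_A = (z_B/z_A)^α = (70.7/32.0)^0.219 = (2.2094)^0.219 = 1.18958
Power-density ratio: P_B/P_A = (V_B/V_A)³ = (1.18958)³ = 1.68339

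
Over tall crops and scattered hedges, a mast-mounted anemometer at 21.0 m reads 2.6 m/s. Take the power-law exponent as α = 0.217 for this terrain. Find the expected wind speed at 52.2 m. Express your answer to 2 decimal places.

Power-law profile: V₂ = V₁ · (z₂/z₁)^α
V₂ = 2.6 × (52.2/21.0)^0.217 = 2.6 × (2.4857)^0.217
    = 2.6 × 1.2185 = 3.1680 m/s

3.17 m/s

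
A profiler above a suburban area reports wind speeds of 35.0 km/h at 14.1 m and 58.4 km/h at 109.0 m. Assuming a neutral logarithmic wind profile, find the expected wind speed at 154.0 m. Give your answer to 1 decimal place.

62.4 km/h

Log law: V ∝ ln(z/z₀). From the pair, with r = V₁/V₂ = 0.59932,
ln z₀ = (ln z₁ − r·ln z₂)/(1 − r) = (2.6462 − 0.59932×4.6913)/0.40068 = -0.4128 → z₀ = 0.6618 m
V₃ = V₁ · ln(z₃/z₀)/ln(z₁/z₀) = 35.0 × 5.4498/3.0590 = 62.3543 km/h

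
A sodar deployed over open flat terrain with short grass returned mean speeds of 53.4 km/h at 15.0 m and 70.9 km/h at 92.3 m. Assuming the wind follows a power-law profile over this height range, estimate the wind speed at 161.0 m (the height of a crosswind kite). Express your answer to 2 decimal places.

First find α: α = ln(V₂/V₁)/ln(z₂/z₁) = ln(70.9/53.4)/ln(92.3/15.0) = 0.28346/1.81699 = 0.1560
Extrapolate from 92.3 m to 161.0 m: V₃ = 70.9 × (161.0/92.3)^0.1560 = 70.9 × 1.0907 = 77.3287 km/h

77.33 km/h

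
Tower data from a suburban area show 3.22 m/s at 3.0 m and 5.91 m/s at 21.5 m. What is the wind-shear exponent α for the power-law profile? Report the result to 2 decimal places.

α ≈ 0.31

Power law: V₂/V₁ = (z₂/z₁)^α ⇒ α = ln(V₂/V₁) / ln(z₂/z₁)
α = ln(5.91/3.22) / ln(21.5/3.0) = ln(1.8354) / ln(7.1667)
  = 0.60726 / 1.96944 = 0.30834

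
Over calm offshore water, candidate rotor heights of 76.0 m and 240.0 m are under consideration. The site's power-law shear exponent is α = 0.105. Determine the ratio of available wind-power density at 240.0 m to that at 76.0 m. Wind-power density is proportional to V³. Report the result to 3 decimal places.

Speed ratio: V_B/V_A = (z_B/z_A)^α = (240.0/76.0)^0.105 = (3.1579)^0.105 = 1.12833
Power-density ratio: P_B/P_A = (V_B/V_A)³ = (1.12833)³ = 1.43652

1.437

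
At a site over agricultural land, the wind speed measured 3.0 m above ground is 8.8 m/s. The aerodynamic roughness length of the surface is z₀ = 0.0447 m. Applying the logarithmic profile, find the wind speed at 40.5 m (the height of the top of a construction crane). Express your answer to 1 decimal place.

14.2 m/s

Log law: V(z) ∝ ln(z/z₀), so V₂/V₁ = ln(z₂/z₀) / ln(z₁/z₀).
ln(40.5/0.0447) = 6.8091, ln(3.0/0.0447) = 4.2064
V₂ = 8.8 × 6.8091/4.2064 = 8.8 × 1.6187 = 14.2450 m/s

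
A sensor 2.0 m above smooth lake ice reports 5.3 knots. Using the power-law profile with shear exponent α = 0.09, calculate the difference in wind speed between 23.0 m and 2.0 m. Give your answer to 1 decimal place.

1.3 knots

Power law: V₂ = V₁ · (z₂/z₁)^α = 5.3 × (11.5000)^0.09 = 6.6030 knots
ΔV = 6.6030 − 5.3 = 1.3030 knots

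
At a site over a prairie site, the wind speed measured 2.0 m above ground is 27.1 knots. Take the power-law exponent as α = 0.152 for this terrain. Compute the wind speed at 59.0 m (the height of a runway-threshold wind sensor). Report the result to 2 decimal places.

45.33 knots

Power-law profile: V₂ = V₁ · (z₂/z₁)^α
V₂ = 27.1 × (59.0/2.0)^0.152 = 27.1 × (29.5000)^0.152
    = 27.1 × 1.6727 = 45.3296 knots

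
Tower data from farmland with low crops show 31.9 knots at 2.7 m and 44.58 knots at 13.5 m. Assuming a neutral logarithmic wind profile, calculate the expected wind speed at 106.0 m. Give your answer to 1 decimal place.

60.8 knots

Log law: V ∝ ln(z/z₀). From the pair, with r = V₁/V₂ = 0.71557,
ln z₀ = (ln z₁ − r·ln z₂)/(1 − r) = (0.9933 − 0.71557×2.6027)/0.28443 = -3.0557 → z₀ = 0.04709 m
V₃ = V₁ · ln(z₃/z₀)/ln(z₁/z₀) = 31.9 × 7.7192/4.0490 = 60.8157 knots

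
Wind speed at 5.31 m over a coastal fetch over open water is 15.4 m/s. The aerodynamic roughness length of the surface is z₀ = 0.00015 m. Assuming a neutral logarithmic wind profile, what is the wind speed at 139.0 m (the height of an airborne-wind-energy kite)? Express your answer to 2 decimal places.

20.20 m/s

Log law: V(z) ∝ ln(z/z₀), so V₂/V₁ = ln(z₂/z₀) / ln(z₁/z₀).
ln(139.0/0.00015) = 13.7393, ln(5.31/0.00015) = 10.4745
V₂ = 15.4 × 13.7393/10.4745 = 15.4 × 1.3117 = 20.2002 m/s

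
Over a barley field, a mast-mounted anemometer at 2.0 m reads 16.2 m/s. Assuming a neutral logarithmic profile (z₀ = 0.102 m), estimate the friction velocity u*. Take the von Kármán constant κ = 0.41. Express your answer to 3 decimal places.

u* ≈ 2.232 m/s

Log law: V(z) = (u*/κ) · ln(z/z₀) ⇒ u* = κ · V / ln(z/z₀)
u* = 0.41 × 16.2 / ln(2.0/0.102) = 0.41 × 16.2 / 2.9759
   = 6.6420 / 2.9759 = 2.2319 m/s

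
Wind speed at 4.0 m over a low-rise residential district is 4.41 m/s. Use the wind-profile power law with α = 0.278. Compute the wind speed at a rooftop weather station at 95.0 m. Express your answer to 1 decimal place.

10.6 m/s

Power-law profile: V₂ = V₁ · (z₂/z₁)^α
V₂ = 4.41 × (95.0/4.0)^0.278 = 4.41 × (23.7500)^0.278
    = 4.41 × 2.4123 = 10.6383 m/s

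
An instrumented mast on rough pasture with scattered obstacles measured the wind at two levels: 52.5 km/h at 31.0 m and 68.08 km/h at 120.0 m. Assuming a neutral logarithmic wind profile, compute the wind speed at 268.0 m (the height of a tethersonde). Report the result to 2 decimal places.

77.33 km/h

Log law: V ∝ ln(z/z₀). From the pair, with r = V₁/V₂ = 0.77115,
ln z₀ = (ln z₁ − r·ln z₂)/(1 − r) = (3.4340 − 0.77115×4.7875)/0.22885 = -1.1269 → z₀ = 0.3240 m
V₃ = V₁ · ln(z₃/z₀)/ln(z₁/z₀) = 52.5 × 6.7179/4.5609 = 77.3289 km/h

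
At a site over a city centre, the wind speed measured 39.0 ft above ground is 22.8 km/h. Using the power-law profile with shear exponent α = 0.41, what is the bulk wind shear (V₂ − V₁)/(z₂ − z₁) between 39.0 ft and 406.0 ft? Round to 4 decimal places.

0.1002 km/h/ft

Power law: V₂ = V₁ · (z₂/z₁)^α = 22.8 × (10.4103)^0.41 = 59.5791 km/h
ΔV/Δz = (59.5791 − 22.8)/(406.0 − 39.0) = 36.7791/367.0000 = 0.10022 km/h/ft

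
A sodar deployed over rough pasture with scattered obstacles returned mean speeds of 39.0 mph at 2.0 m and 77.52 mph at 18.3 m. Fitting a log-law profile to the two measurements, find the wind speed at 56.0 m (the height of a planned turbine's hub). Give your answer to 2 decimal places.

96.98 mph

Log law: V ∝ ln(z/z₀). From the pair, with r = V₁/V₂ = 0.50310,
ln z₀ = (ln z₁ − r·ln z₂)/(1 − r) = (0.6931 − 0.50310×2.9069)/0.49690 = -1.5482 → z₀ = 0.2126 m
V₃ = V₁ · ln(z₃/z₀)/ln(z₁/z₀) = 39.0 × 5.5735/2.2413 = 96.9814 mph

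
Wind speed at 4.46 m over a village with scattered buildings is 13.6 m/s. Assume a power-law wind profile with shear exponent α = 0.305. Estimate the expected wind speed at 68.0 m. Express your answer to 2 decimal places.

Power-law profile: V₂ = V₁ · (z₂/z₁)^α
V₂ = 13.6 × (68.0/4.46)^0.305 = 13.6 × (15.2466)^0.305
    = 13.6 × 2.2955 = 31.2181 m/s

31.22 m/s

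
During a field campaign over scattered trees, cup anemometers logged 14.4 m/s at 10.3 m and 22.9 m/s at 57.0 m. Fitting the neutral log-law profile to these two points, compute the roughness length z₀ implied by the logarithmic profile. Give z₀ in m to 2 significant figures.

Log law: V(z) ∝ ln(z/z₀). With r = V₁/V₂ = 14.4/22.9 = 0.62882,
r · ln(z₂/z₀) = ln(z₁/z₀) ⇒ ln z₀ = (ln z₁ − r·ln z₂)/(1 − r)
ln z₀ = (2.33214 − 0.62882×4.04305) / 0.37118 = -0.5663
z₀ = exp(-0.5663) = 0.5676 m

z₀ ≈ 0.57 m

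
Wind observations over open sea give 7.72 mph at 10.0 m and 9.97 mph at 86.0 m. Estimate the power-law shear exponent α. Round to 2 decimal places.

Power law: V₂/V₁ = (z₂/z₁)^α ⇒ α = ln(V₂/V₁) / ln(z₂/z₁)
α = ln(9.97/7.72) / ln(86.0/10.0) = ln(1.2915) / ln(8.6000)
  = 0.25577 / 2.15176 = 0.11886

α ≈ 0.12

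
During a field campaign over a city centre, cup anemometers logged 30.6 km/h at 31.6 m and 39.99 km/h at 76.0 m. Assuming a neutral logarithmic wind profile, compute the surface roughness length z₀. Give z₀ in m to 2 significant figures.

Log law: V(z) ∝ ln(z/z₀). With r = V₁/V₂ = 30.6/39.99 = 0.76519,
r · ln(z₂/z₀) = ln(z₁/z₀) ⇒ ln z₀ = (ln z₁ − r·ln z₂)/(1 − r)
ln z₀ = (3.45316 − 0.76519×4.33073) / 0.23481 = 0.5933
z₀ = exp(0.5933) = 1.810 m

z₀ ≈ 1.8 m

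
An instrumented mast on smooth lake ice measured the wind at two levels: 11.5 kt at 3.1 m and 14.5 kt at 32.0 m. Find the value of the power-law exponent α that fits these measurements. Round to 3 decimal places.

α ≈ 0.099

Power law: V₂/V₁ = (z₂/z₁)^α ⇒ α = ln(V₂/V₁) / ln(z₂/z₁)
α = ln(14.5/11.5) / ln(32.0/3.1) = ln(1.2609) / ln(10.3226)
  = 0.23180 / 2.33433 = 0.09930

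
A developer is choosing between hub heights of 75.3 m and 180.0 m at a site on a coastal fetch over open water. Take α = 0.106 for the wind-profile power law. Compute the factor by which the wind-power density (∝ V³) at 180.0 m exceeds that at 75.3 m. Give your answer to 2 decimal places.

1.32

Speed ratio: V_B/V_A = (z_B/z_A)^α = (180.0/75.3)^0.106 = (2.3904)^0.106 = 1.09678
Power-density ratio: P_B/P_A = (V_B/V_A)³ = (1.09678)³ = 1.31934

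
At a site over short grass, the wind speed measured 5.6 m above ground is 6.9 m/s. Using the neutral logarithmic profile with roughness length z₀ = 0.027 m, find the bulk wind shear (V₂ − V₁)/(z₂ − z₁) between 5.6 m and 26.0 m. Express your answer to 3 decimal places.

0.097 m/s/m

Log law: V₂ = V₁ · ln(z₂/z₀)/ln(z₁/z₀) = 6.9 × 6.8700/5.3347 = 8.8858 m/s
ΔV/Δz = (8.8858 − 6.9)/(26.0 − 5.6) = 1.9858/20.4000 = 0.09734 m/s/m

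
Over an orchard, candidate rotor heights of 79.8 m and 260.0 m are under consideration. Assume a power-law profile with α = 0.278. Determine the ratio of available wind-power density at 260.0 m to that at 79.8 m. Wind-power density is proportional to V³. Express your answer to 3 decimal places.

Speed ratio: V_B/V_A = (z_B/z_A)^α = (260.0/79.8)^0.278 = (3.2581)^0.278 = 1.38869
Power-density ratio: P_B/P_A = (V_B/V_A)³ = (1.38869)³ = 2.67804

2.678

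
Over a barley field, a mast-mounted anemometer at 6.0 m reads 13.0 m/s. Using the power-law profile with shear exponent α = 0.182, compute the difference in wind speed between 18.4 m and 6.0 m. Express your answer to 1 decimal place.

Power law: V₂ = V₁ · (z₂/z₁)^α = 13.0 × (3.0667)^0.182 = 15.9410 m/s
ΔV = 15.9410 − 13.0 = 2.9410 m/s

2.9 m/s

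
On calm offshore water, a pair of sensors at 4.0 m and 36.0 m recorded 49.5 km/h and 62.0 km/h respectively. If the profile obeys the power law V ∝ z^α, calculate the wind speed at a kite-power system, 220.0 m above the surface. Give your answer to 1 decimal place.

74.6 km/h

First find α: α = ln(V₂/V₁)/ln(z₂/z₁) = ln(62.0/49.5)/ln(36.0/4.0) = 0.22516/2.19722 = 0.1025
Extrapolate from 36.0 m to 220.0 m: V₃ = 62.0 × (220.0/36.0)^0.1025 = 62.0 × 1.2038 = 74.6362 km/h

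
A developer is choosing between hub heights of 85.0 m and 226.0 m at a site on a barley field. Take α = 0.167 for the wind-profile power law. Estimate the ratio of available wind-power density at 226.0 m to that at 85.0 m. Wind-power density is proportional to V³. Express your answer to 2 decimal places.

Speed ratio: V_B/V_A = (z_B/z_A)^α = (226.0/85.0)^0.167 = (2.6588)^0.167 = 1.17740
Power-density ratio: P_B/P_A = (V_B/V_A)³ = (1.17740)³ = 1.63219

1.63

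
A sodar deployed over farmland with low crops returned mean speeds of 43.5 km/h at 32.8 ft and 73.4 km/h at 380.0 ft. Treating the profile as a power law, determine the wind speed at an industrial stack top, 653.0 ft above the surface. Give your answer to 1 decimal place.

82.4 km/h

First find α: α = ln(V₂/V₁)/ln(z₂/z₁) = ln(73.4/43.5)/ln(380.0/32.8) = 0.52316/2.44974 = 0.2136
Extrapolate from 380.0 ft to 653.0 ft: V₃ = 73.4 × (653.0/380.0)^0.2136 = 73.4 × 1.1226 = 82.3967 km/h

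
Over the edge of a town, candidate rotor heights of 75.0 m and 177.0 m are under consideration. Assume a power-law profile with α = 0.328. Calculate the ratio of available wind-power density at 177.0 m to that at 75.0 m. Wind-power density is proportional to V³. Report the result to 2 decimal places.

2.33

Speed ratio: V_B/V_A = (z_B/z_A)^α = (177.0/75.0)^0.328 = (2.3600)^0.328 = 1.32530
Power-density ratio: P_B/P_A = (V_B/V_A)³ = (1.32530)³ = 2.32780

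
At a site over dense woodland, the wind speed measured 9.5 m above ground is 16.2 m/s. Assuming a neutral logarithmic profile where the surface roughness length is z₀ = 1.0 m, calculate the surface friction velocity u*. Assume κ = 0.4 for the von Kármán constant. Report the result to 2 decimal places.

Log law: V(z) = (u*/κ) · ln(z/z₀) ⇒ u* = κ · V / ln(z/z₀)
u* = 0.4 × 16.2 / ln(9.5/1.0) = 0.4 × 16.2 / 2.2513
   = 6.4800 / 2.2513 = 2.8783 m/s

u* ≈ 2.88 m/s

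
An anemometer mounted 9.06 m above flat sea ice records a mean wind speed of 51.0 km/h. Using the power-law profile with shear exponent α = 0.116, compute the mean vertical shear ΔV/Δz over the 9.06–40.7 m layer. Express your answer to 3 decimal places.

Power law: V₂ = V₁ · (z₂/z₁)^α = 51.0 × (4.4923)^0.116 = 60.7094 km/h
ΔV/Δz = (60.7094 − 51.0)/(40.7 − 9.06) = 9.7094/31.6400 = 0.30687 km/h/m

0.307 km/h/m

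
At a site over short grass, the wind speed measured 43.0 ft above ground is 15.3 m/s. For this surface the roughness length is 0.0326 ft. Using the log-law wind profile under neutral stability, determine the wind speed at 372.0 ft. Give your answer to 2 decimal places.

Log law: V(z) ∝ ln(z/z₀), so V₂/V₁ = ln(z₂/z₀) / ln(z₁/z₀).
ln(372.0/0.0326) = 9.3423, ln(43.0/0.0326) = 7.1846
V₂ = 15.3 × 9.3423/7.1846 = 15.3 × 1.3003 = 19.8949 m/s

19.89 m/s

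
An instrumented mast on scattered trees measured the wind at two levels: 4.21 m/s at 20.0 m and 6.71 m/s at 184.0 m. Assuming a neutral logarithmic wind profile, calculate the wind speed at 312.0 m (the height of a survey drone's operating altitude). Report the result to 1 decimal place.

7.3 m/s

Log law: V ∝ ln(z/z₀). From the pair, with r = V₁/V₂ = 0.62742,
ln z₀ = (ln z₁ − r·ln z₂)/(1 − r) = (2.9957 − 0.62742×5.2149)/0.37258 = -0.7414 → z₀ = 0.4764 m
V₃ = V₁ · ln(z₃/z₀)/ln(z₁/z₀) = 4.21 × 6.4844/3.7371 = 7.3049 m/s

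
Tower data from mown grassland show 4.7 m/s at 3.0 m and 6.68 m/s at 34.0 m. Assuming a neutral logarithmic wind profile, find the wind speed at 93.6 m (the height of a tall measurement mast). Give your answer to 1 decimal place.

7.5 m/s

Log law: V ∝ ln(z/z₀). From the pair, with r = V₁/V₂ = 0.70359,
ln z₀ = (ln z₁ − r·ln z₂)/(1 − r) = (1.0986 − 0.70359×3.5264)/0.29641 = -4.6642 → z₀ = 0.009427 m
V₃ = V₁ · ln(z₃/z₀)/ln(z₁/z₀) = 4.7 × 9.2033/5.7628 = 7.5059 m/s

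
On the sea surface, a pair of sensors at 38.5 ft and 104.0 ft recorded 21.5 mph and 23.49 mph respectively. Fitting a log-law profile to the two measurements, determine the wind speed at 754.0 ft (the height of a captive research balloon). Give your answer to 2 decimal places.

27.46 mph

Log law: V ∝ ln(z/z₀). From the pair, with r = V₁/V₂ = 0.91528,
ln z₀ = (ln z₁ − r·ln z₂)/(1 − r) = (3.6507 − 0.91528×4.6444)/0.08472 = -7.0856 → z₀ = 0.0008370 ft
V₃ = V₁ · ln(z₃/z₀)/ln(z₁/z₀) = 21.5 × 13.7110/10.7363 = 27.4571 mph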